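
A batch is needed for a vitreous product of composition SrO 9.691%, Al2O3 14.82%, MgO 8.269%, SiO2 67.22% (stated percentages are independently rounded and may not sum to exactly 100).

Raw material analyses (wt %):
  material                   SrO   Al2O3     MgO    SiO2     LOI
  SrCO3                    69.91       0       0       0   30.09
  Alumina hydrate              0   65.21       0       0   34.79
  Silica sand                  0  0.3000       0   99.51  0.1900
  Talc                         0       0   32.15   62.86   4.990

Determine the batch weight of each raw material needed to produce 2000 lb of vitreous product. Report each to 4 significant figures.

Batch per 2000 lb vitreous product:
  SrCO3: 277.2 lb
  Alumina hydrate: 449.8 lb
  Silica sand: 1026 lb
  Talc: 514.4 lb
Total batch = 2267 lb; LOI loss = 267.5 lb; yield = 88.20%

The intermediate values appear rounded to 4 significant digits on the page; each numeric step runs at full precision through every step; each reported result is rounded exactly once — all derived quantities are computed in full precision (yield, glass mass, totals, ignition loss, four oxide percentages) using the weight values per 2000 lb of glass as written in the problem or answer text.
The oxide mass targets at 2000 lb vitreous product:
  SrO: 9.691% × 2000 = 193.8 lb
  Al2O3: 14.82% × 2000 = 296.4 lb
  MgO: 8.269% × 2000 = 165.4 lb
  SiO2: 67.22% × 2000 = 1344 lb
Verifying the oxide balance with the batch weights as given, for the quoted basis mass (target by target, the sums agree net of answer rounding effects):
  SrO: 277.2·0.6991 = 193.8 lb (target 193.8 lb)
  Al2O3: 449.8·0.6521 + 1026·0.003000 = 296.4 lb (target 296.4 lb)
  MgO: 514.4·0.3215 = 165.4 lb (target 165.4 lb)
  SiO2: 1026·0.9951 + 514.4·0.6286 = 1344 lb (target 1344 lb)
Glass-mass closure: Σ batch − LOI loss = 2000 lb (targets for the oxides total 2000 lb; the stated basis being 2000 lb — deltas are rounding alone).
Adding the batch up: Σ batch = 2267 lb; ignition loss, Σ(batch × LOI) = 267.5 lb; yield: glass divided by total = 88.20%.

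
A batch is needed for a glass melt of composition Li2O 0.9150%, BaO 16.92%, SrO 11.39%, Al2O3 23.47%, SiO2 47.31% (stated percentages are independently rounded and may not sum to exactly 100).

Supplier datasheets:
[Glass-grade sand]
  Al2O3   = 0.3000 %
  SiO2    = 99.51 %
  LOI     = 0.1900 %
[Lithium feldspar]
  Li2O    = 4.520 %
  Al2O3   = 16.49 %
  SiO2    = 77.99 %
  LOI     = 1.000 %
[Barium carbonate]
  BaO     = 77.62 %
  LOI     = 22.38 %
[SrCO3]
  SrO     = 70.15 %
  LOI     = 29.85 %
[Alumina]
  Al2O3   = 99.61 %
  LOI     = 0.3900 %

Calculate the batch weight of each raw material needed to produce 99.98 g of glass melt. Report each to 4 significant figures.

Every computation maintains full precision at each step. Mid-chain values are displayed, with 4-significant-digit rounding, between the steps. Each reported result is rounded once only; the derived quantities, which include the totals, five oxide percentages, the yield, LOI, glass mass, are rebuilt at full precision, exactly as printed in the problem or the answer, using the weight values per 99.98 g of glass.
Target oxide masses per 99.98 g glass melt:
  Li2O: 0.9150% × 99.98 = 0.9148 g
  BaO: 16.92% × 99.98 = 16.92 g
  SrO: 11.39% × 99.98 = 11.39 g
  Al2O3: 23.47% × 99.98 = 23.47 g
  SiO2: 47.31% × 99.98 = 47.30 g
Checking each oxide sum given the weights on record, per the basis as stated (sums match the target masses once rounding is allowed for):
  Li2O: 20.24·0.04520 = 0.9148 g (target 0.9148 g)
  BaO: 21.79·0.7762 = 16.91 g (target 16.92 g)
  SrO: 16.23·0.7015 = 11.39 g (target 11.39 g)
  Al2O3: 31.67·0.003000 + 20.24·0.1649 + 20.11·0.9961 = 23.46 g (target 23.47 g)
  SiO2: 31.67·0.9951 + 20.24·0.7799 = 47.30 g (target 47.30 g)
Mass balance on the glass: the batch minus its LOI: 99.98 g (oxide target masses add up to 99.98 g; basis as stated: 99.98 g — differing by rounding only).
Batch grand total — Σ batch = 110.0 g; ignition loss, Σ(batch × LOI) = 10.06 g; yield: glass divided by total = 90.86%.

Batch per 99.98 g glass melt:
  Glass-grade sand: 31.67 g
  Lithium feldspar: 20.24 g
  Barium carbonate: 21.79 g
  SrCO3: 16.23 g
  Alumina: 20.11 g
Total batch = 110.0 g; LOI loss = 10.06 g; yield = 90.86%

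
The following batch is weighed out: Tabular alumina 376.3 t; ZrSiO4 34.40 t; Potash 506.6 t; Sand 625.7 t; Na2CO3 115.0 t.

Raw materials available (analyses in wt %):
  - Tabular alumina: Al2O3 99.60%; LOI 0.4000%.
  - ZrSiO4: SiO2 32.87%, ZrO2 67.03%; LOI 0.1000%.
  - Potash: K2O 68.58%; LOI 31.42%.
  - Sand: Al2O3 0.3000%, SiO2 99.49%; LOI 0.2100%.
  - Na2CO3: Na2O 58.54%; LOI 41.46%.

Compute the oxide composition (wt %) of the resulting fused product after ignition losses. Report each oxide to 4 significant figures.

Glass mass = 1448 t (batch 1658 − LOI 209.7).
Composition: Al2O3 26.01%, K2O 23.99%, SiO2 43.76%, Na2O 4.648%, ZrO2 1.592%

All arithmetic runs at full float precision at all times; the intermediate values are displayed, rounded to four significant figures, on the page — exactly one rounding is applied to each reported result — all derived quantities are rebuilt at exact precision (yield, LOI, the five compositions, glass mass, totals) from the weighed amounts for 1448 t of glass as quoted within either problem or answer.
Oxide masses out of the charge:
  Al2O3: 376.3·0.9960 + 625.7·0.003000 = 376.7 t
  K2O: 506.6·0.6858 = 347.4 t
  SiO2: 34.40·0.3287 + 625.7·0.9949 = 633.8 t
  Na2O: 115.0·0.5854 = 67.32 t
  ZrO2: 34.40·0.6703 = 23.06 t
LOI: 376.3·0.004000 + 34.40·0.001000 + 506.6·0.3142 + 625.7·0.002100 + 115.0·0.4146 = 209.7 t
Glass = total batch minus LOI = 1658 − 209.7 = 1448 t (consistent with Σ oxide mass)
wt % = oxide mass / glass mass × 100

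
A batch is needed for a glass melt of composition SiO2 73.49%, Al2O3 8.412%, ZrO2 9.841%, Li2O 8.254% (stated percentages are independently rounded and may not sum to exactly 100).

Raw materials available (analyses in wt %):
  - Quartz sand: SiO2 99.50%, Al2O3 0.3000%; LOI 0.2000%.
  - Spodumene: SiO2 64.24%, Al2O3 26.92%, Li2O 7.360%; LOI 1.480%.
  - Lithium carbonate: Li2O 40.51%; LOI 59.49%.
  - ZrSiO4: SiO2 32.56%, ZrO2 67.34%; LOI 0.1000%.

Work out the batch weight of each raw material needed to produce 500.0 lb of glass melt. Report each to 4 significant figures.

All arithmetic maintains full float precision at each step. Mid-chain values are displayed rounded to 4 significant figures between the steps; each reported value includes exactly one rounding. All derived quantities are re-derived using the weight values per 500.0 lb of glass in full float precision (glass mass, the totals, four oxide percentages, LOI, the yield), as written in the question or the answer.
Target oxide masses per 500.0 lb glass melt:
  SiO2: 73.49% × 500.0 = 367.4 lb
  Al2O3: 8.412% × 500.0 = 42.06 lb
  ZrO2: 9.841% × 500.0 = 49.20 lb
  Li2O: 8.254% × 500.0 = 41.27 lb
Sums-versus-targets review per the reported batch figures, against the basis in use (target by target, the sums agree given rounding of the digits):
  SiO2: 246.3·0.9950 + 153.5·0.6424 + 73.07·0.3256 = 367.5 lb (target 367.4 lb)
  Al2O3: 246.3·0.003000 + 153.5·0.2692 = 42.06 lb (target 42.06 lb)
  ZrO2: 73.07·0.6734 = 49.21 lb (target 49.20 lb)
  Li2O: 153.5·0.07360 + 73.99·0.4051 = 41.27 lb (target 41.27 lb)
Auditing the glass mass value: Σ batch − LOI loss = 500.0 lb (targets for the oxides total 500.0 lb; versus the stated basis of 500.0 lb — rounding explains the deltas).
Batch grand total — Σ batch = 546.9 lb; loss to ignition Σ batch·LOI = 46.85 lb; the yield ratio, glass ÷ batch: 91.43%.

Batch per 500.0 lb glass melt:
  Quartz sand: 246.3 lb
  Spodumene: 153.5 lb
  Lithium carbonate: 73.99 lb
  ZrSiO4: 73.07 lb
Total batch = 546.9 lb; LOI loss = 46.85 lb; yield = 91.43%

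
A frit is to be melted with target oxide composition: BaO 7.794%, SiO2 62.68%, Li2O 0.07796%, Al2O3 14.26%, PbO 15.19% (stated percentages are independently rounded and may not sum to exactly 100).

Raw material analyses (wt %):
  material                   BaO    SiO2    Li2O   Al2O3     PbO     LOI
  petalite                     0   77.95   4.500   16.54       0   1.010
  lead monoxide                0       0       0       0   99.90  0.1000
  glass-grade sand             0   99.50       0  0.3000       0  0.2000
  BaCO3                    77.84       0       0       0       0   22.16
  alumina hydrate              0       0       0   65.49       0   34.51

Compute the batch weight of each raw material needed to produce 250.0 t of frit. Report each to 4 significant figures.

Batch per 250.0 t frit:
  petalite: 4.331 t
  lead monoxide: 38.01 t
  glass-grade sand: 154.1 t
  BaCO3: 25.03 t
  alumina hydrate: 52.64 t
Total batch = 274.1 t; LOI loss = 24.10 t; yield = 91.21%

Values along the way appear rounded off to 4 significant digits in the working — the working math carries full float precision all the way through — a single rounding produces each reported result; the derived quantities (the yield, net glass mass, five oxide percentages, the totals, LOI) are re-derived at full float precision using the weight values for 250.0 t of glass, as written in the question or the answer.
Per-oxide target masses for 250.0 t frit:
  BaO: 7.794% × 250.0 = 19.48 t
  SiO2: 62.68% × 250.0 = 156.7 t
  Li2O: 0.07796% × 250.0 = 0.1949 t
  Al2O3: 14.26% × 250.0 = 35.65 t
  PbO: 15.19% × 250.0 = 37.98 t
A balance pass over the oxides, from the weights as reported, at the basis given (sum by sum, the targets are met within answer rounding):
  BaO: 25.03·0.7784 = 19.48 t (target 19.48 t)
  SiO2: 4.331·0.7795 + 154.1·0.9950 = 156.7 t (target 156.7 t)
  Li2O: 4.331·0.04500 = 0.1949 t (target 0.1949 t)
  Al2O3: 4.331·0.1654 + 154.1·0.003000 + 52.64·0.6549 = 35.65 t (target 35.65 t)
  PbO: 38.01·0.9990 = 37.97 t (target 37.98 t)
Glass-mass closure: total batch − LOI = 250.0 t (oxide target masses add up to 250.0 t; stated basis 250.0 t — gaps are rounding artifacts).
Batch grand total — Σ batch = 274.1 t; LOI loss = Σ batch·LOI = 24.10 t; the yield ratio, glass ÷ batch: 91.21%.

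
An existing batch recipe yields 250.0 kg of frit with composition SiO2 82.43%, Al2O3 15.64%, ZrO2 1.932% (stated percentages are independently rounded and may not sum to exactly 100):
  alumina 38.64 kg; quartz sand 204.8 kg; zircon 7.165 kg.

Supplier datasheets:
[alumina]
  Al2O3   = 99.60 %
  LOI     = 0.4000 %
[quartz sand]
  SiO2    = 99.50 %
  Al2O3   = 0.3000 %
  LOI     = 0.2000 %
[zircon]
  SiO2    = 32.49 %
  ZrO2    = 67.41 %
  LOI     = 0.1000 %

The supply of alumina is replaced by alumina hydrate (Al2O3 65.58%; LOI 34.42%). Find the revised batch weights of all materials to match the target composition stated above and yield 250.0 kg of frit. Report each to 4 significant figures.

Revised batch per 250.0 kg frit:
  alumina hydrate: 58.69 kg
  quartz sand: 204.8 kg
  zircon: 7.165 kg
Total batch = 270.7 kg; LOI loss = 20.62 kg

All internal work runs at full precision all the way through — mid-chain values are displayed, rounded to 4 significant digits, within the worked lines — each reported number is rounded just once — the derived quantities, including ignition loss, totals, the yield, three oxide percentages, glass mass, are computed from the weighed amounts for 250.0 kg of glass in exact precision exactly as shown in the question or the answer.
The oxide mass targets at 250.0 kg frit:
  SiO2: 82.43% × 250.0 = 206.1 kg
  Al2O3: 15.64% × 250.0 = 39.10 kg
  ZrO2: 1.932% × 250.0 = 4.830 kg
Checking each oxide sum using the reported weights, relative to the basis at hand (target by target, the sums agree exact up to rounding of places):
  SiO2: 204.8·0.9950 + 7.165·0.3249 = 206.1 kg (target 206.1 kg)
  Al2O3: 58.69·0.6558 + 204.8·0.003000 = 39.10 kg (target 39.10 kg)
  ZrO2: 7.165·0.6741 = 4.830 kg (target 4.830 kg)
Auditing the glass mass value: batch Σ − ignition loss = 250.0 kg (summing oxide targets gives 250.0 kg; the stated basis being 250.0 kg — deltas are rounding alone).
Summing the batch: Σ batch = 270.7 kg; Σ batch·LOI gives LOI loss = 20.62 kg; the yield ratio, glass ÷ batch: 92.38%.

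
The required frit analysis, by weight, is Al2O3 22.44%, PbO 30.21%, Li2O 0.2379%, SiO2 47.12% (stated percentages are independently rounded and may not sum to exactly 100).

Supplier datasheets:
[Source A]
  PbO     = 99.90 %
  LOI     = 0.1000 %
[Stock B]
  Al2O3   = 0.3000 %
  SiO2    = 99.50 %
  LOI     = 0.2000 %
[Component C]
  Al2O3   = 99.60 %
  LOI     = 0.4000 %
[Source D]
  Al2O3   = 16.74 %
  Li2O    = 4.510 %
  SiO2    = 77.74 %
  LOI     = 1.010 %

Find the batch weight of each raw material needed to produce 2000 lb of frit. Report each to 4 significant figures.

Intermediates are shown rounded to four significant figures at each printed step; full precision is carried from first step to last; exactly one rounding goes into every reported figure; the derived quantities (totals, four oxide percentages, ignition loss, net glass mass, the yield) are re-derived in exact precision using the weight values on 2000 lb of glass exactly as shown in question or answer.
Per-oxide target masses for 2000 lb frit:
  Al2O3: 22.44% × 2000 = 448.8 lb
  PbO: 30.21% × 2000 = 604.2 lb
  Li2O: 0.2379% × 2000 = 4.758 lb
  SiO2: 47.12% × 2000 = 942.4 lb
Mass-balance tally per oxide on the weights just shown, against the basis in use (oxide sums agree with the targets within answer rounding):
  Al2O3: 864.7·0.003000 + 430.3·0.9960 + 105.5·0.1674 = 448.8 lb (target 448.8 lb)
  PbO: 604.8·0.9990 = 604.2 lb (target 604.2 lb)
  Li2O: 105.5·0.04510 = 4.758 lb (target 4.758 lb)
  SiO2: 864.7·0.9950 + 105.5·0.7774 = 942.4 lb (target 942.4 lb)
Mass balance on the glass: total charge less LOI = 2000 lb (summing oxide targets gives 2000 lb; basis as stated: 2000 lb — a pure rounding effect).
Summing the batch: Σ batch = 2005 lb; loss to ignition Σ batch·LOI = 5.121 lb; as yield: glass ÷ batch → 99.74%.

Batch per 2000 lb frit:
  Source A: 604.8 lb
  Stock B: 864.7 lb
  Component C: 430.3 lb
  Source D: 105.5 lb
Total batch = 2005 lb; LOI loss = 5.121 lb; yield = 99.74%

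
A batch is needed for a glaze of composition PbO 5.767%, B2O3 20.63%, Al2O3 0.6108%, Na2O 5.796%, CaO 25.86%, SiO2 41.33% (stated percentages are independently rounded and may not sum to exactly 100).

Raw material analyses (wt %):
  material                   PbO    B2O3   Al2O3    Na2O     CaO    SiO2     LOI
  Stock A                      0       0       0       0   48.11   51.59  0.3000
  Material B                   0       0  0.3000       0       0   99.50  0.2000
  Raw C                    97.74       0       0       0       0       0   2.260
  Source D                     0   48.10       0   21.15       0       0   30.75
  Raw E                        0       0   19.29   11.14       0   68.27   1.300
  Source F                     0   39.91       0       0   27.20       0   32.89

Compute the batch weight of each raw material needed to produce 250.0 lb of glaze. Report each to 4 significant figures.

Full float precision is maintained at each step; the intermediate values are shown rounded off to 4 significant digits in the working; a single rounding yields every reported value. Derived quantities, which include the yield, LOI, the totals, glass mass, the six compositions, are recomputed in full precision, precisely as stated by either problem or answer, from the batch weights for 250.0 lb of glass.
Oxide-by-oxide targets in 250.0 lb glaze:
  PbO: 5.767% × 250.0 = 14.42 lb
  B2O3: 20.63% × 250.0 = 51.58 lb
  Al2O3: 0.6108% × 250.0 = 1.527 lb
  Na2O: 5.796% × 250.0 = 14.49 lb
  CaO: 25.86% × 250.0 = 64.65 lb
  SiO2: 41.33% × 250.0 = 103.3 lb
Checking each oxide sum per the reported batch figures, against the basis in use (target by target, the sums agree up to rounding of the answer):
  PbO: 14.75·0.9774 = 14.42 lb (target 14.42 lb)
  B2O3: 64.70·0.4810 + 51.25·0.3991 = 51.57 lb (target 51.58 lb)
  Al2O3: 44.23·0.003000 + 7.228·0.1929 = 1.527 lb (target 1.527 lb)
  Na2O: 64.70·0.2115 + 7.228·0.1114 = 14.49 lb (target 14.49 lb)
  CaO: 105.4·0.4811 + 51.25·0.2720 = 64.65 lb (target 64.65 lb)
  SiO2: 105.4·0.5159 + 44.23·0.9950 + 7.228·0.6827 = 103.3 lb (target 103.3 lb)
Glass-mass bookkeeping: whole batch net of LOI = 250.0 lb (the Σ of target masses is 250.0 lb; versus the stated basis of 250.0 lb — a pure rounding effect).
Summing the batch: Σ batch = 287.6 lb; loss to ignition Σ batch·LOI = 37.58 lb; yield: glass divided by total = 86.93%.

Batch per 250.0 lb glaze:
  Stock A: 105.4 lb
  Material B: 44.23 lb
  Raw C: 14.75 lb
  Source D: 64.70 lb
  Raw E: 7.228 lb
  Source F: 51.25 lb
Total batch = 287.6 lb; LOI loss = 37.58 lb; yield = 86.93%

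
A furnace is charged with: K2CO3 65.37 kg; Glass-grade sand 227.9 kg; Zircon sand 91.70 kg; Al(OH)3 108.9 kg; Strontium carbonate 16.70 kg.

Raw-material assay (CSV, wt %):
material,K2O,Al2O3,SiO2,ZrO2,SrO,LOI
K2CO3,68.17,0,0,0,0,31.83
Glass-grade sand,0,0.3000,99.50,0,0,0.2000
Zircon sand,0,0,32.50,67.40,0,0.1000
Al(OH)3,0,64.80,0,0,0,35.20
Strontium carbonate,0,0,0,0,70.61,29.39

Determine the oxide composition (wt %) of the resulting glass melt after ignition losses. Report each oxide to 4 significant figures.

The intermediate values are printed, rounded to 4 significant figures, in the printout; all internal work carries full float precision at all times — every reported figure is rounded just once — derived quantities (yield, LOI, the totals, five oxide percentages, net glass mass) are recomputed starting from the weights for 446.0 kg of glass in full float precision exactly as shown in either problem or answer.
Per-oxide mass from batch:
  K2O: 65.37·0.6817 = 44.56 kg
  Al2O3: 227.9·0.003000 + 108.9·0.6480 = 71.25 kg
  SiO2: 227.9·0.9950 + 91.70·0.3250 = 256.6 kg
  ZrO2: 91.70·0.6740 = 61.81 kg
  SrO: 16.70·0.7061 = 11.79 kg
LOI: 65.37·0.3183 + 227.9·0.002000 + 91.70·0.001000 + 108.9·0.3520 + 16.70·0.2939 = 64.60 kg
Net of LOI, the glass mass = 510.6 − 64.60 = 446.0 kg (= Σ oxide masses)
wt % = 100 × oxide mass / glass mass

Glass mass = 446.0 kg (batch 510.6 − LOI 64.60).
Composition: K2O 9.992%, Al2O3 15.98%, SiO2 57.53%, ZrO2 13.86%, SrO 2.644%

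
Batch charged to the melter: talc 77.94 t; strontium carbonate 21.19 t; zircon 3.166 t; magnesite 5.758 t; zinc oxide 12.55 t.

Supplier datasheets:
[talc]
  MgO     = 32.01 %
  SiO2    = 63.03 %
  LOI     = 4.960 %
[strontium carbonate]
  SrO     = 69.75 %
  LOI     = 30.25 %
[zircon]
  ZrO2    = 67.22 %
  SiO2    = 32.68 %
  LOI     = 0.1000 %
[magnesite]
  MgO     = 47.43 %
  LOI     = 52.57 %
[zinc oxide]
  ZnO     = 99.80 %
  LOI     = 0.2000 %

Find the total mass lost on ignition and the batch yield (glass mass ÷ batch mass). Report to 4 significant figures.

In-progress results are printed, rounded to 4 significant digits, across the worked steps; all internal work keeps full precision throughout. Each reported figure takes just one rounding. Derived quantities, which include the totals, yield, ignition loss, the five compositions, net glass mass, are recomputed at full float precision, as quoted within the problem or the answer, using the weight values at 107.3 t of glass.
Each material's LOI contribution:
  talc: 77.94 × 0.04960 = 3.866 t
  strontium carbonate: 21.19 × 0.3025 = 6.410 t
  zircon: 3.166 × 0.001000 = 0.003166 t
  magnesite: 5.758 × 0.5257 = 3.027 t
  zinc oxide: 12.55 × 0.002000 = 0.02510 t
Total LOI = 13.33 t
Glass = batch − LOI = 120.6 − 13.33 = 107.3 t

LOI loss = 13.33 t; glass = 107.3 t; yield = 88.95%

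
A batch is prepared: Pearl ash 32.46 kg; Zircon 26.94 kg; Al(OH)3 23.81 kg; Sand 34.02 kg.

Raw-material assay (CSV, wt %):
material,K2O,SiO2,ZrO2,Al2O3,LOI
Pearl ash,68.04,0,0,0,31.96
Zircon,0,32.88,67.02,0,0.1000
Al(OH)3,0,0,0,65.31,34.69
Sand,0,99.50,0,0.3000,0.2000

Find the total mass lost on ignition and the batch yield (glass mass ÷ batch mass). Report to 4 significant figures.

Intermediates are rounded off to 4 significant digits when quoted — every computation maintains full precision throughout. A single rounding yields each reported result; derived quantities (the four compositions, yield, net glass mass, totals, ignition loss) are rebuilt from the weighed amounts per 98.50 kg of glass at full float precision, as quoted within either problem or answer.
LOI of each material in turn:
  Pearl ash: 32.46 × 0.3196 = 10.37 kg
  Zircon: 26.94 × 0.001000 = 0.02694 kg
  Al(OH)3: 23.81 × 0.3469 = 8.260 kg
  Sand: 34.02 × 0.002000 = 0.06804 kg
Total LOI = 18.73 kg
Glass = batch − LOI = 117.2 − 18.73 = 98.50 kg

LOI loss = 18.73 kg; glass = 98.50 kg; yield = 84.02%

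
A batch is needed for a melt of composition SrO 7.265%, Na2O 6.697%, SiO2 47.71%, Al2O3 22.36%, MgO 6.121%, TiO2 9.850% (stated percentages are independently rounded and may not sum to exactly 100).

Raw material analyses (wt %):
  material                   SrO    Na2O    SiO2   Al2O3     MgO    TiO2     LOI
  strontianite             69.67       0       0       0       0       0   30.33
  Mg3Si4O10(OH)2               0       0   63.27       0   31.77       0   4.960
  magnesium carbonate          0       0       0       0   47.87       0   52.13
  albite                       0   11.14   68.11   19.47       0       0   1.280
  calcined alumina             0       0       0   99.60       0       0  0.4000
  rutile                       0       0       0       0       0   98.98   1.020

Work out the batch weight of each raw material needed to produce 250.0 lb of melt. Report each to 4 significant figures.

Intermediates are printed (rounded to 4 significant digits) at each printed step — each numeric step maintains full float precision throughout. Each reported figure undergoes a single rounding — the derived quantities, which include yield, glass mass, six oxide percentages, ignition loss, the totals, are carried in exact precision, exactly as printed in question or answer, from the batch weights for 250.0 lb of glass.
Per-oxide target masses for 250.0 lb melt:
  SrO: 7.265% × 250.0 = 18.16 lb
  Na2O: 6.697% × 250.0 = 16.74 lb
  SiO2: 47.71% × 250.0 = 119.3 lb
  Al2O3: 22.36% × 250.0 = 55.90 lb
  MgO: 6.121% × 250.0 = 15.30 lb
  TiO2: 9.850% × 250.0 = 24.62 lb
Oxide-by-oxide audit with the batch weights as given, for the quoted basis mass (delivered sums recover each target inside rounding margins):
  SrO: 26.07·0.6967 = 18.16 lb (target 18.16 lb)
  Na2O: 150.3·0.1114 = 16.74 lb (target 16.74 lb)
  SiO2: 26.73·0.6327 + 150.3·0.6811 = 119.3 lb (target 119.3 lb)
  Al2O3: 150.3·0.1947 + 26.75·0.9960 = 55.91 lb (target 55.90 lb)
  MgO: 26.73·0.3177 + 14.23·0.4787 = 15.30 lb (target 15.30 lb)
  TiO2: 24.88·0.9898 = 24.63 lb (target 24.62 lb)
Glass-mass closure: whole batch net of LOI = 250.0 lb (oxide target masses add up to 250.0 lb; stated basis 250.0 lb — gaps are rounding artifacts).
Total batch = Σ batch = 269.0 lb; Σ batch·LOI gives LOI loss = 18.94 lb; the yield ratio, glass ÷ batch: 92.96%.

Batch per 250.0 lb melt:
  strontianite: 26.07 lb
  Mg3Si4O10(OH)2: 26.73 lb
  magnesium carbonate: 14.23 lb
  albite: 150.3 lb
  calcined alumina: 26.75 lb
  rutile: 24.88 lb
Total batch = 269.0 lb; LOI loss = 18.94 lb; yield = 92.96%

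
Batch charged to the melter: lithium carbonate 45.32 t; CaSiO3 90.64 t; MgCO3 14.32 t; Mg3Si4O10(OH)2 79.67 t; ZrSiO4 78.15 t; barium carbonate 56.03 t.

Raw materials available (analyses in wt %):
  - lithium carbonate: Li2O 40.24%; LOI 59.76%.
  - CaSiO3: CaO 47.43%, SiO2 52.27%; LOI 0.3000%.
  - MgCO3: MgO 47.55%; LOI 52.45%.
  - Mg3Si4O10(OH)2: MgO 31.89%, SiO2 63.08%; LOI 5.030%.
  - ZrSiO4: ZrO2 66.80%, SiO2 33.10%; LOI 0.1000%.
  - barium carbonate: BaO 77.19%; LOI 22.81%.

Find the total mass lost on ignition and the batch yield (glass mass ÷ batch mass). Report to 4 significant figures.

LOI loss = 51.73 t; glass = 312.4 t; yield = 85.79%

All arithmetic holds full precision in all steps — values along the way are displayed (rounded to 4 significant figures) between the steps; exactly one rounding lands on every reported number. Derived quantities (LOI, net glass mass, the six compositions, the yield, totals) are rebuilt in exact precision from the weighed amounts at 312.4 t of glass, as they appear in either problem or answer.
Per-material ignition loss:
  lithium carbonate: 45.32 × 0.5976 = 27.08 t
  CaSiO3: 90.64 × 0.003000 = 0.2719 t
  MgCO3: 14.32 × 0.5245 = 7.511 t
  Mg3Si4O10(OH)2: 79.67 × 0.05030 = 4.007 t
  ZrSiO4: 78.15 × 0.001000 = 0.07815 t
  barium carbonate: 56.03 × 0.2281 = 12.78 t
Total LOI = 51.73 t
Glass = batch − LOI = 364.1 − 51.73 = 312.4 t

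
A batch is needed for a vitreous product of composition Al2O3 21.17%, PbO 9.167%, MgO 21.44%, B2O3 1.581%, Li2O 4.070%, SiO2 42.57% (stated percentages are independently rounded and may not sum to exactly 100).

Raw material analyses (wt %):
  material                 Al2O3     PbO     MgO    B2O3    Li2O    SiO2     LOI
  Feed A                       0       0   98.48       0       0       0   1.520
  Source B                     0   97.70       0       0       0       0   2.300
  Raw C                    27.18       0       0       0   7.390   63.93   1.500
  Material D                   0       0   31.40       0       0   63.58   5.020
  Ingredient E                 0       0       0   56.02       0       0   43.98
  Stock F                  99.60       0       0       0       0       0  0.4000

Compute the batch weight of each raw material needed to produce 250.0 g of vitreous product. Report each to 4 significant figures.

Working values are printed, with 4-significant-figure rounding, in the working. The working math holds full float precision at every stage — each reported result takes exactly one rounding; the derived quantities (totals, yield, LOI, glass mass, the six compositions) are carried starting from the weights at 250.0 g of glass in full float precision exactly as printed in the problem or answer text.
The oxide mass targets at 250.0 g vitreous product:
  Al2O3: 21.17% × 250.0 = 52.92 g
  PbO: 9.167% × 250.0 = 22.92 g
  MgO: 21.44% × 250.0 = 53.60 g
  B2O3: 1.581% × 250.0 = 3.952 g
  Li2O: 4.070% × 250.0 = 10.18 g
  SiO2: 42.57% × 250.0 = 106.4 g
Verifying the oxide balance working from each reported weight, versus the basis set out (sum by sum, the targets are met net of answer rounding effects):
  Al2O3: 137.7·0.2718 + 15.56·0.9960 = 52.92 g (target 52.92 g)
  PbO: 23.46·0.9770 = 22.92 g (target 22.92 g)
  MgO: 45.20·0.9848 + 28.94·0.3140 = 53.60 g (target 53.60 g)
  B2O3: 7.056·0.5602 = 3.953 g (target 3.952 g)
  Li2O: 137.7·0.07390 = 10.18 g (target 10.18 g)
  SiO2: 137.7·0.6393 + 28.94·0.6358 = 106.4 g (target 106.4 g)
Glass-mass closure: net batch after ignition = 250.0 g (the targets, summed, come to 250.0 g; the stated basis being 250.0 g — differing by rounding only).
Total batch = Σ batch = 257.9 g; loss to ignition Σ batch·LOI = 7.910 g; yield: glass divided by total = 96.93%.

Batch per 250.0 g vitreous product:
  Feed A: 45.20 g
  Source B: 23.46 g
  Raw C: 137.7 g
  Material D: 28.94 g
  Ingredient E: 7.056 g
  Stock F: 15.56 g
Total batch = 257.9 g; LOI loss = 7.910 g; yield = 96.93%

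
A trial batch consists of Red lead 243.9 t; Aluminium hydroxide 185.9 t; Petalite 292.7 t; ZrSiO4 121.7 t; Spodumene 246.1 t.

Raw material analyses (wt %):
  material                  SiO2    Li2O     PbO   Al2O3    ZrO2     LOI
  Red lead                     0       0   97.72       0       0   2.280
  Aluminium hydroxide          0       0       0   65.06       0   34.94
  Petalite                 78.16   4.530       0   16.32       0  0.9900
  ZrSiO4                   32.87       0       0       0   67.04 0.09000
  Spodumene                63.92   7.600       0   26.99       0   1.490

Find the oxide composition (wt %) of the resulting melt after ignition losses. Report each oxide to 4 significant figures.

Mid-chain values are shown (rounded to 4 significant digits) alongside each step. All arithmetic maintains full float precision from start to finish; a single rounding finalizes every reported value — all derived quantities, including the yield, glass mass, the totals, five oxide percentages, LOI, are carried from the batch weights per 1013 t of glass in full float precision as written in question or answer.
What the batch supplies per oxide:
  SiO2: 292.7·0.7816 + 121.7·0.3287 + 246.1·0.6392 = 426.1 t
  Li2O: 292.7·0.04530 + 246.1·0.07600 = 31.96 t
  PbO: 243.9·0.9772 = 238.3 t
  Al2O3: 185.9·0.6506 + 292.7·0.1632 + 246.1·0.2699 = 235.1 t
  ZrO2: 121.7·0.6704 = 81.59 t
LOI: 243.9·0.02280 + 185.9·0.3494 + 292.7·0.009900 + 121.7·9.000e-04 + 246.1·0.01490 = 77.19 t
Resulting glass, batch − LOI: 1090 − 77.19 = 1013 t (consistent with Σ oxide mass)
oxide / glass × 100 gives the wt %

Glass mass = 1013 t (batch 1090 − LOI 77.19).
Composition: SiO2 42.06%, Li2O 3.155%, PbO 23.53%, Al2O3 23.21%, ZrO2 8.053%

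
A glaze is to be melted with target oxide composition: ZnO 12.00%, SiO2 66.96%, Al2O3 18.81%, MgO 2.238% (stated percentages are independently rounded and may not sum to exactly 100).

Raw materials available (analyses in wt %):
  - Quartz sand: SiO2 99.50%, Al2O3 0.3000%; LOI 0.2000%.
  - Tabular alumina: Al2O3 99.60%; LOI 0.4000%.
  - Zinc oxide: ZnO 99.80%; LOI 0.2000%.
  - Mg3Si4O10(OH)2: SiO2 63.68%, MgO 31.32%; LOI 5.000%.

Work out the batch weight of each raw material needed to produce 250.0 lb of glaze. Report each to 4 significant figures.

Batch per 250.0 lb glaze:
  Quartz sand: 156.8 lb
  Tabular alumina: 46.74 lb
  Zinc oxide: 30.06 lb
  Mg3Si4O10(OH)2: 17.86 lb
Total batch = 251.5 lb; LOI loss = 1.454 lb; yield = 99.42%

Exact precision is carried throughout. The intermediate values are shown rounded to four significant figures on the page; every reported number is rounded a single time. All derived quantities, which include net glass mass, the yield, the four compositions, totals, ignition loss, are re-derived in full float precision, as they appear in problem or answer, from the batch weights for 250.0 lb of glass.
Target masses of each oxide per 250.0 lb glaze:
  ZnO: 12.00% × 250.0 = 30.00 lb
  SiO2: 66.96% × 250.0 = 167.4 lb
  Al2O3: 18.81% × 250.0 = 47.02 lb
  MgO: 2.238% × 250.0 = 5.595 lb
Sums-versus-targets review given the weights on record, at the basis given (every target is met by its sum within answer rounding):
  ZnO: 30.06·0.9980 = 30.00 lb (target 30.00 lb)
  SiO2: 156.8·0.9950 + 17.86·0.6368 = 167.4 lb (target 167.4 lb)
  Al2O3: 156.8·0.003000 + 46.74·0.9960 = 47.02 lb (target 47.02 lb)
  MgO: 17.86·0.3132 = 5.594 lb (target 5.595 lb)
Mass balance on the glass: total batch − LOI = 250.0 lb (the targets, summed, come to 250.0 lb; versus the stated basis of 250.0 lb — rounding explains the deltas).
Batch total: Σ batch = 251.5 lb; LOI loss = Σ batch·LOI = 1.454 lb; the yield ratio, glass ÷ batch: 99.42%.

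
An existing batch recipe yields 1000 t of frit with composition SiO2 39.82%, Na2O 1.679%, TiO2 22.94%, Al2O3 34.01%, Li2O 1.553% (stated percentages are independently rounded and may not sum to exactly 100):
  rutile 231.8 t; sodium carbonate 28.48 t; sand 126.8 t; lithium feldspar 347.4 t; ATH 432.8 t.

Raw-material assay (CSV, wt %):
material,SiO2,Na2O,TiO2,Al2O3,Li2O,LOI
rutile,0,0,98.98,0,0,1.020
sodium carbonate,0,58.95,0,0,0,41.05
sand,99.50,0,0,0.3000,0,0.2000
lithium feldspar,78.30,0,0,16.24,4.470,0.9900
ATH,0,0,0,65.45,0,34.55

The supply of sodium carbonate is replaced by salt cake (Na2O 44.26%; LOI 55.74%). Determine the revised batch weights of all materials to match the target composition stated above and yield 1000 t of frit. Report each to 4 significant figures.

The whole derivation holds exact precision end to end; values along the way are printed, with 4-significant-figure rounding, when written out — a single rounding produces each reported number. All derived quantities (yield, the totals, ignition loss, glass mass, the five compositions) are recomputed from the weighed amounts per 1000 t of glass at full precision as written in the problem or the answer.
Target oxide masses per 1000 t frit:
  SiO2: 39.82% × 1000 = 398.2 t
  Na2O: 1.679% × 1000 = 16.79 t
  TiO2: 22.94% × 1000 = 229.4 t
  Al2O3: 34.01% × 1000 = 340.1 t
  Li2O: 1.553% × 1000 = 15.53 t
Verifying the oxide balance applying the batch weights above, relative to the basis at hand (oxide sums agree with the targets modulo rounding of the values):
  SiO2: 126.8·0.9950 + 347.4·0.7830 = 398.2 t (target 398.2 t)
  Na2O: 37.93·0.4426 = 16.79 t (target 16.79 t)
  TiO2: 231.8·0.9898 = 229.4 t (target 229.4 t)
  Al2O3: 126.8·0.003000 + 347.4·0.1624 + 432.8·0.6545 = 340.1 t (target 340.1 t)
  Li2O: 347.4·0.04470 = 15.53 t (target 15.53 t)
Glass-mass bookkeeping: net batch after ignition = 1000 t (the Σ of target masses is 1000 t; against the stated basis, 1000 t — rounding explains the deltas).
Adding the batch up: Σ batch = 1177 t; loss to ignition Σ batch·LOI = 176.7 t; yield = glass ÷ total batch = 84.98%.

Revised batch per 1000 t frit:
  rutile: 231.8 t
  salt cake: 37.93 t
  sand: 126.8 t
  lithium feldspar: 347.4 t
  ATH: 432.8 t
Total batch = 1177 t; LOI loss = 176.7 t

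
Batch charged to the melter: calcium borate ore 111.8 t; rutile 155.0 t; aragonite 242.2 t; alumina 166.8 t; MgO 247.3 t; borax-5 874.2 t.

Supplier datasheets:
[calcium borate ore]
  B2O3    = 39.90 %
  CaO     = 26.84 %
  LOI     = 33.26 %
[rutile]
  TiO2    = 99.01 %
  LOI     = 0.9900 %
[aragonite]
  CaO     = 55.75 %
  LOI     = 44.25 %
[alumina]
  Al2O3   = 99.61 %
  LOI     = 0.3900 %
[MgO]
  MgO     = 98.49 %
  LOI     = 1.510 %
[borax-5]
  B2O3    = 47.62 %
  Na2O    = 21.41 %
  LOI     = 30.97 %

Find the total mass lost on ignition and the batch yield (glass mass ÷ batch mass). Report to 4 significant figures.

Every computation keeps full precision in every operation — intermediates are displayed rounded off to 4 significant figures between the steps. Exactly one rounding goes into every reported value. Derived quantities, including six oxide percentages, LOI, the yield, net glass mass, the totals, are carried using the weight values for 1376 t of glass in full float precision, as they appear in the problem or answer text.
Material-by-material LOI:
  calcium borate ore: 111.8 × 0.3326 = 37.18 t
  rutile: 155.0 × 0.009900 = 1.535 t
  aragonite: 242.2 × 0.4425 = 107.2 t
  alumina: 166.8 × 0.003900 = 0.6505 t
  MgO: 247.3 × 0.01510 = 3.734 t
  borax-5: 874.2 × 0.3097 = 270.7 t
Total LOI = 421.0 t
Glass = batch − LOI = 1797 − 421.0 = 1376 t

LOI loss = 421.0 t; glass = 1376 t; yield = 76.58%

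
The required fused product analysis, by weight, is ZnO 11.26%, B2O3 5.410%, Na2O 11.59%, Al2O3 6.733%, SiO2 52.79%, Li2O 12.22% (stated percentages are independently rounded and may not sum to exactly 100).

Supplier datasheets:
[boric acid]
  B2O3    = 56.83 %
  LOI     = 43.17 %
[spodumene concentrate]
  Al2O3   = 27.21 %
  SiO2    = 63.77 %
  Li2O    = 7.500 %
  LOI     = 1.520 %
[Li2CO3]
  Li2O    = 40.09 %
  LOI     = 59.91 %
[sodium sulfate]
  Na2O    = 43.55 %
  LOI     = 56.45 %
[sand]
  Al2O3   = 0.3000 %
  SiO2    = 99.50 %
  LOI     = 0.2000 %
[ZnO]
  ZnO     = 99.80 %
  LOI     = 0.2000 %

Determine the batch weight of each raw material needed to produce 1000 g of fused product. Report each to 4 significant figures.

Batch per 1000 g fused product:
  boric acid: 95.20 g
  spodumene concentrate: 243.3 g
  Li2CO3: 259.3 g
  sodium sulfate: 266.1 g
  sand: 374.6 g
  ZnO: 112.8 g
Total batch = 1351 g; LOI loss = 351.3 g; yield = 74.00%

Mid-chain values are printed rounded to 4 significant digits in the printout — each numeric step runs at full precision through the solve. A single rounding finalizes each reported number — derived quantities, including six oxide percentages, totals, ignition loss, net glass mass, the yield, are carried using the weight values on 1000 g of glass in exact precision, precisely as stated by the question or the answer.
Target masses of each oxide per 1000 g fused product:
  ZnO: 11.26% × 1000 = 112.6 g
  B2O3: 5.410% × 1000 = 54.10 g
  Na2O: 11.59% × 1000 = 115.9 g
  Al2O3: 6.733% × 1000 = 67.33 g
  SiO2: 52.79% × 1000 = 527.9 g
  Li2O: 12.22% × 1000 = 122.2 g
Sums-versus-targets review from the weights as reported, versus the basis set out (target by target, the sums agree modulo rounding of the values):
  ZnO: 112.8·0.9980 = 112.6 g (target 112.6 g)
  B2O3: 95.20·0.5683 = 54.10 g (target 54.10 g)
  Na2O: 266.1·0.4355 = 115.9 g (target 115.9 g)
  Al2O3: 243.3·0.2721 + 374.6·0.003000 = 67.33 g (target 67.33 g)
  SiO2: 243.3·0.6377 + 374.6·0.9950 = 527.9 g (target 527.9 g)
  Li2O: 243.3·0.07500 + 259.3·0.4009 = 122.2 g (target 122.2 g)
Glass-mass sanity pass: total batch − LOI = 1000 g (oxide target masses add up to 1000 g; the stated basis being 1000 g — differing by rounding only).
Batch grand total — Σ batch = 1351 g; the LOI term Σ batch·LOI equals 351.3 g; yield, glass over the total, = 74.00%.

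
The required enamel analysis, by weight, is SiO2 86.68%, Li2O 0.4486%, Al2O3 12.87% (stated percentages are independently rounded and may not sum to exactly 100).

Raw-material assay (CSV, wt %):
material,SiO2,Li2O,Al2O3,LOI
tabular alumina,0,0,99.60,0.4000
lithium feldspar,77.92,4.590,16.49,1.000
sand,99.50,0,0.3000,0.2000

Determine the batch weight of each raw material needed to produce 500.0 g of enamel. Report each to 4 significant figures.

Batch per 500.0 g enamel:
  tabular alumina: 55.32 g
  lithium feldspar: 48.87 g
  sand: 397.3 g
Total batch = 501.5 g; LOI loss = 1.505 g; yield = 99.70%

In-progress results appear, with 4-significant-figure rounding, on the page; exact precision is carried at each step — every reported figure takes exactly one rounding; the derived quantities are recomputed using the weight values on 500.0 g of glass at full precision (the three compositions, LOI, glass mass, the yield, totals), as quoted within question or answer.
Oxide-by-oxide targets in 500.0 g enamel:
  SiO2: 86.68% × 500.0 = 433.4 g
  Li2O: 0.4486% × 500.0 = 2.243 g
  Al2O3: 12.87% × 500.0 = 64.35 g
Per-oxide balance check on the weights just shown, per the basis as stated (target by target, the sums agree net of answer rounding effects):
  SiO2: 48.87·0.7792 + 397.3·0.9950 = 433.4 g (target 433.4 g)
  Li2O: 48.87·0.04590 = 2.243 g (target 2.243 g)
  Al2O3: 55.32·0.9960 + 48.87·0.1649 + 397.3·0.003000 = 64.35 g (target 64.35 g)
Glass-mass bookkeeping: total charge less LOI = 500.0 g (the Σ of target masses is 500.0 g; against the stated basis, 500.0 g — gaps are rounding artifacts).
Whole-batch sum: Σ batch = 501.5 g; Σ batch·LOI gives LOI loss = 1.505 g; yield: glass divided by total = 99.70%.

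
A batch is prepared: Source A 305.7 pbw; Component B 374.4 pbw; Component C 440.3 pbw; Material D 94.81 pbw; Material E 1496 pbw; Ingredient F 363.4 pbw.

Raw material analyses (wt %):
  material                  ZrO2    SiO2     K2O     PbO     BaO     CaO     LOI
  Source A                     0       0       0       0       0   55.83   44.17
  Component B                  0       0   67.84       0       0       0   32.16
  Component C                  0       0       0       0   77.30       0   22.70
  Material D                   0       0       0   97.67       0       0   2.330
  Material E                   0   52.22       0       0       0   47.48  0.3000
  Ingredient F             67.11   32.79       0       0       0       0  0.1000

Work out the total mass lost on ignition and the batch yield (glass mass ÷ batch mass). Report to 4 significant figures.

Mid-chain values are displayed, rounded to four significant figures, at each printed step; each numeric step holds exact precision at every stage. Exactly one rounding lands on each reported value — derived quantities are re-derived in exact precision (the totals, yield, glass mass, six oxide percentages, ignition loss) using the weight values at 2712 pbw of glass, as given in the question or the answer.
LOI of each material in turn:
  Source A: 305.7 × 0.4417 = 135.0 pbw
  Component B: 374.4 × 0.3216 = 120.4 pbw
  Component C: 440.3 × 0.2270 = 99.95 pbw
  Material D: 94.81 × 0.02330 = 2.209 pbw
  Material E: 1496 × 0.003000 = 4.488 pbw
  Ingredient F: 363.4 × 0.001000 = 0.3634 pbw
Total LOI = 362.4 pbw
Glass = batch − LOI = 3075 − 362.4 = 2712 pbw

LOI loss = 362.4 pbw; glass = 2712 pbw; yield = 88.21%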